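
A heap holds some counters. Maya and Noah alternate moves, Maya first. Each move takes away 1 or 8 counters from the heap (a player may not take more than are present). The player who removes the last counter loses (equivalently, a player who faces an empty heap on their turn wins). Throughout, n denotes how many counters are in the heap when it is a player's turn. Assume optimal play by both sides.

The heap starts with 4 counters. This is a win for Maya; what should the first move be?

Build the W/L table. Terminal = W. A non-terminal position is W if it has a move to some L; otherwise it is L.
n=0: no move; the opponent has just taken the last counter and therefore loses → W
n=1: only reaches 0(W), which is W → L
n=2: reaches L-position 1 → W
n=3: only reaches 2(W), which is W → L
n=4: reaches L-position 3 → W
From 4, the L positions reachable in one move are: 3.

Remove 1, leaving 3.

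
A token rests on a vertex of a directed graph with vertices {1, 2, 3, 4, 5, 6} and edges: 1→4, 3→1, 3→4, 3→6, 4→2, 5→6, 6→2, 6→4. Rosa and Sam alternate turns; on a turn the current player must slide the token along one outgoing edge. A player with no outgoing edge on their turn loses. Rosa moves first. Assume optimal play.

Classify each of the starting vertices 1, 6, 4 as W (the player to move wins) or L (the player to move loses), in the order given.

Work bottom-up. With no move the player to move loses. Otherwise the position is W if at least one move leads to an L position for the opponent, and L if every move leads to a W.
Every edge goes from a vertex to one that appears earlier in the order 2, 4, 6, 1, 3, 5, so processing vertices in that order labels each vertex after all of its successors.
2: no outgoing edge → L
4: W (go to 2, an L position)
6: W (go to 2, an L position)
1: L (sole option 4(W) is W)
3: W (go to 1, an L position)
5: L (sole option 6(W) is W)

1: L, 6: W, 4: W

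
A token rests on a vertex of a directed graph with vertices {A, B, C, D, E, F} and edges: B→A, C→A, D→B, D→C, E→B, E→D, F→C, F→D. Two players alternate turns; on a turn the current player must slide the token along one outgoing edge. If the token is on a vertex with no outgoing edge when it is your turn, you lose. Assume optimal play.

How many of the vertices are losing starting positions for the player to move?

2

Positions with no move are L. A position that does have a move is losing for the player to move precisely when every available move leads to a winning position for the opponent. Fill in the labels:
Every edge goes from a vertex to one that appears earlier in the order A, C, B, D, F, E, so processing vertices in that order labels each vertex after all of its successors.
A: no outgoing edge → L
C: →A(L), so W
B: →A(L), so W
D: →B(W), C(W) — all W, so L
F: →D(L), so W
E: →D(L), so W
The L vertices are A, D; that is 2 in all.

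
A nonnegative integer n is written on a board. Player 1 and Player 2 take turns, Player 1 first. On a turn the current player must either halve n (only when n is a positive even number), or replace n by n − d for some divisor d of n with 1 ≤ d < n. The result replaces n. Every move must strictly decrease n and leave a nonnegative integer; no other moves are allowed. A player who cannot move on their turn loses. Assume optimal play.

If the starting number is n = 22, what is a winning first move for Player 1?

Move to 11.

Label each position W (a win for the player to move) or L (a loss). A position with no legal move is L; any other position is W exactly when some move reaches an L, and L when every move reaches a W.
n=0: no move → L
n=1: no move → L
n=2: can move to 1, which is L ⇒ W
n=3: the only move is to 2(W), a W ⇒ L
n=4: can move to 3, which is L ⇒ W
n=5: the only move is to 4(W), a W ⇒ L
n=6: can move to 3, which is L ⇒ W
n=7: the only move is to 6(W), a W ⇒ L
n=8: can move to 7, which is L ⇒ W
n=9: moves to 6(W), 8(W); every one is W ⇒ L
n=10: can move to 5, which is L ⇒ W
n=11: the only move is to 10(W), a W ⇒ L
n=12: can move to 9, which is L ⇒ W
n=13: the only move is to 12(W), a W ⇒ L
n=14: can move to 7, which is L ⇒ W
n=15: moves to 10(W), 12(W), 14(W); every one is W ⇒ L
n=16: can move to 15, which is L ⇒ W
n=17: the only move is to 16(W), a W ⇒ L
n=18: can move to 9, which is L ⇒ W
n=19: the only move is to 18(W), a W ⇒ L
n=20: can move to 15, which is L ⇒ W
n=21: moves to 14(W), 18(W), 20(W); every one is W ⇒ L
n=22: can move to 11, which is L ⇒ W
From 22, the L positions reachable in one move are: 11, 21. Any move reaching one of these is winning.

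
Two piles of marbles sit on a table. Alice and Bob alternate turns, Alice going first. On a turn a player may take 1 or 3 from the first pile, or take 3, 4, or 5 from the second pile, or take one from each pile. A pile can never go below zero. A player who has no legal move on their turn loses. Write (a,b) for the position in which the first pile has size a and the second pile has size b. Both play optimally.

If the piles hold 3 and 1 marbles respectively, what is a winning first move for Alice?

Positions with no move are L. A position that does have a move is losing for the player to move precisely when every available move leads to a winning position for the opponent. Fill in the labels:
No move ever increases a pile, so every position that can arise here has a ≤ 3 and b ≤ 1; it is enough to label the cells with 0 ≤ a ≤ 3 and 0 ≤ b ≤ 1.
Every move lowers a or b (never raises either), so fill the grid row by row in increasing a, and left to right within a row: each cell's successors are then already labelled.
      b=0  b=1
a=0:    L    L
a=1:    W    W
a=2:    L    L
a=3:    W    W
Cells with no legal move (terminal, hence L): (0,0), (0,1).
The remaining L cells, each justified by listing all of its moves:
(2,0): the only move is to (1,0)(W), a W ⇒ L
(2,1): moves to (1,1)(W), (1,0)(W); every one is W ⇒ L
Every other cell has at least one move into one of the L cells above, so it is W.
From (3,1), the L positions reachable in one move are: (2,1), (0,1), (2,0). Any move reaching one of these is winning.

Move to (2,1).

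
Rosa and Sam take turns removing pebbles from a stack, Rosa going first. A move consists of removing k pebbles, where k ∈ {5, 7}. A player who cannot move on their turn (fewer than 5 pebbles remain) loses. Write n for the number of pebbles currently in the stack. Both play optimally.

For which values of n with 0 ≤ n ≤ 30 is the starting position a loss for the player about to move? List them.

Build the W/L table. Terminal = L. A non-terminal position is W if it has a move to some L; otherwise it is L.
n=0: no move → L
n=1: no move → L
n=2: no move → L
n=3: no move → L
n=4: no move → L
n=5: W (go to 0, an L position)
n=6: W (go to 1, an L position)
n=7: W (go to 2, an L position)
n=8: W (go to 3, an L position)
n=9: W (go to 4, an L position)
n=10: W (go to 3, an L position)
n=11: W (go to 4, an L position)
n=12: L (options 7(W), 5(W) are all W)
n=13: L (options 8(W), 6(W) are all W)
n=14: L (options 9(W), 7(W) are all W)
n=15: L (options 10(W), 8(W) are all W)
n=16: L (options 11(W), 9(W) are all W)
n=17: W (go to 12, an L position)
n=18: W (go to 13, an L position)
n=19: W (go to 14, an L position)
n=20: W (go to 15, an L position)
n=21: W (go to 16, an L position)
n=22: W (go to 15, an L position)
n=23: W (go to 16, an L position)
n=24: L (options 19(W), 17(W) are all W)
n=25: L (options 20(W), 18(W) are all W)
n=26: L (options 21(W), 19(W) are all W)
n=27: L (options 22(W), 20(W) are all W)
n=28: L (options 23(W), 21(W) are all W)
n=29: W (go to 24, an L position)
n=30: W (go to 25, an L position)
The losing starting values of n are exactly the entries labelled L in this table (15 of them).

0, 1, 2, 3, 4, 12, 13, 14, 15, 16, 24, 25, 26, 27, 28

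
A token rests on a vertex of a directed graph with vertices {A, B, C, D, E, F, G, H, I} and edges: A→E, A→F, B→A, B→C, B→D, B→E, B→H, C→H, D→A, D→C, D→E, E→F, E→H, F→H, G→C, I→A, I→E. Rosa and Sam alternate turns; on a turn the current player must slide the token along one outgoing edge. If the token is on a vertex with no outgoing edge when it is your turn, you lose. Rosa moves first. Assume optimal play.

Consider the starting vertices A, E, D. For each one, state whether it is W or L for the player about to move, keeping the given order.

A: L, E: W, D: W

Compute win/loss labels from the base case upward. A position with no move is L. Any other position is W if it can reach an L in one move, else L.
Every edge goes from a vertex to one that appears earlier in the order H, F, E, A, C, D, I, B, G, so processing vertices in that order labels each vertex after all of its successors.
H: no outgoing edge → L
F: reaches L-position H → W
E: reaches L-position H → W
A: only reaches E(W), F(W), all W → L
C: reaches L-position H → W
D: reaches L-position A → W
I: reaches L-position A → W
B: reaches L-position A → W
G: only reaches C(W), which is W → L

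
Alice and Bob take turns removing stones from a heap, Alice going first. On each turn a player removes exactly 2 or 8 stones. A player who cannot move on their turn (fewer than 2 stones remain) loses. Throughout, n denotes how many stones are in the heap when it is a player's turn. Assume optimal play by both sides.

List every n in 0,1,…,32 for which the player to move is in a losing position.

Classify positions by backward induction: terminal positions (no move available) are L. From any other position, the mover wins iff some move reaches an L.
n=0: no move → L
n=1: no move → L
n=2: reaches L-position 0 → W
n=3: reaches L-position 1 → W
n=4: only reaches 2(W), which is W → L
n=5: only reaches 3(W), which is W → L
n=6: reaches L-position 4 → W
n=7: reaches L-position 5 → W
n=8: reaches L-position 0 → W
n=9: reaches L-position 1 → W
n=10: only reaches 8(W), 2(W), all W → L
n=11: only reaches 9(W), 3(W), all W → L
n=12: reaches L-position 10 → W
n=13: reaches L-position 11 → W
n=14: only reaches 12(W), 6(W), all W → L
n=15: only reaches 13(W), 7(W), all W → L
n=16: reaches L-position 14 → W
n=17: reaches L-position 15 → W
n=18: reaches L-position 10 → W
n=19: reaches L-position 11 → W
n=20: only reaches 18(W), 12(W), all W → L
n=21: only reaches 19(W), 13(W), all W → L
n=22: reaches L-position 20 → W
n=23: reaches L-position 21 → W
n=24: only reaches 22(W), 16(W), all W → L
n=25: only reaches 23(W), 17(W), all W → L
n=26: reaches L-position 24 → W
n=27: reaches L-position 25 → W
n=28: reaches L-position 20 → W
n=29: reaches L-position 21 → W
n=30: only reaches 28(W), 22(W), all W → L
n=31: only reaches 29(W), 23(W), all W → L
n=32: reaches L-position 30 → W
Reading off the rows marked L gives the requested list; there are 14 such values of n.

0, 1, 4, 5, 10, 11, 14, 15, 20, 21, 24, 25, 30, 31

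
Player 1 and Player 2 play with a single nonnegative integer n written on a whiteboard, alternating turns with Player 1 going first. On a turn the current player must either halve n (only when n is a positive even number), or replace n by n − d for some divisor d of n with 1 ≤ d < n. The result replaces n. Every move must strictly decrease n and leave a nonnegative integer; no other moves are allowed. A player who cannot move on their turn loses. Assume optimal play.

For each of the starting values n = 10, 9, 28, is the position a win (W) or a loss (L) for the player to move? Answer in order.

Compute win/loss labels from the base case upward. A position with no move is L. Any other position is W if it can reach an L in one move, else L.
n=0: no move → L
n=1: no move → L
n=2: W (go to 1, an L position)
n=3: L (sole option 2(W) is W)
n=4: W (go to 3, an L position)
n=5: L (sole option 4(W) is W)
n=6: W (go to 3, an L position)
n=7: L (sole option 6(W) is W)
n=8: W (go to 7, an L position)
n=9: L (options 6(W), 8(W) are all W)
n=10: W (go to 5, an L position)
n=11: L (sole option 10(W) is W)
n=12: W (go to 9, an L position)
n=13: L (sole option 12(W) is W)
n=14: W (go to 7, an L position)
n=15: L (options 10(W), 12(W), 14(W) are all W)
n=16: W (go to 15, an L position)
n=17: L (sole option 16(W) is W)
n=18: W (go to 9, an L position)
n=19: L (sole option 18(W) is W)
n=20: W (go to 15, an L position)
n=21: L (options 14(W), 18(W), 20(W) are all W)
n=22: W (go to 11, an L position)
n=23: L (sole option 22(W) is W)
n=24: W (go to 21, an L position)
n=25: L (options 20(W), 24(W) are all W)
n=26: W (go to 13, an L position)
n=27: L (options 18(W), 24(W), 26(W) are all W)
n=28: W (go to 21, an L position)

10: W, 9: L, 28: W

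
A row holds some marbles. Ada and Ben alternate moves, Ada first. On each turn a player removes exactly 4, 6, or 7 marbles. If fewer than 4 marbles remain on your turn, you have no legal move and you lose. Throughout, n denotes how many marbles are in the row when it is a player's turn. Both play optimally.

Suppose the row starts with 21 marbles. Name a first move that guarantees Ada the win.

Label each position W (a win for the player to move) or L (a loss). A position with no legal move is L; any other position is W exactly when some move reaches an L, and L when every move reaches a W.
n=0: no move → L
n=1: no move → L
n=2: no move → L
n=3: no move → L
n=4: →0(L), so W
n=5: →1(L), so W
n=6: →2(L), so W
n=7: →3(L), so W
n=8: →2(L), so W
n=9: →3(L), so W
n=10: →3(L), so W
n=11: →7(W), 5(W), 4(W) — all W, so L
n=12: →8(W), 6(W), 5(W) — all W, so L
n=13: →9(W), 7(W), 6(W) — all W, so L
n=14: →10(W), 8(W), 7(W) — all W, so L
n=15: →11(L), so W
n=16: →12(L), so W
n=17: →13(L), so W
n=18: →14(L), so W
n=19: →13(L), so W
n=20: →14(L), so W
n=21: →14(L), so W
From 21, the L positions reachable in one move are: 14.

Remove 7, leaving 14.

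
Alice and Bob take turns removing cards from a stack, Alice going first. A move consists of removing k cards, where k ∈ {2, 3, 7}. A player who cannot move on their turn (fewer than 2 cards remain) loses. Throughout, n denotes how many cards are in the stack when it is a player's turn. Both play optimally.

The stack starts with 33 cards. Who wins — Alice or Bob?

Alice wins.

Compute win/loss labels from the base case upward. A position with no move is L. Any other position is W if it can reach an L in one move, else L.
n=0: no move → L
n=1: no move → L
n=2: reaches L-position 0 → W
n=3: reaches L-position 1 → W
n=4: reaches L-position 1 → W
n=5: only reaches 3(W), 2(W), all W → L
n=6: only reaches 4(W), 3(W), all W → L
n=7: reaches L-position 5 → W
n=8: reaches L-position 6 → W
n=9: reaches L-position 6 → W
n=10: only reaches 8(W), 7(W), 3(W), all W → L
n=11: only reaches 9(W), 8(W), 4(W), all W → L
n=12: reaches L-position 10 → W
n=13: reaches L-position 11 → W
n=14: reaches L-position 11 → W
n=15: only reaches 13(W), 12(W), 8(W), all W → L
n=16: only reaches 14(W), 13(W), 9(W), all W → L
n=17: reaches L-position 15 → W
n=18: reaches L-position 16 → W
n=19: reaches L-position 16 → W
n=20: only reaches 18(W), 17(W), 13(W), all W → L
n=21: only reaches 19(W), 18(W), 14(W), all W → L
n=22: reaches L-position 20 → W
n=23: reaches L-position 21 → W
n=24: reaches L-position 21 → W
n=25: only reaches 23(W), 22(W), 18(W), all W → L
n=26: only reaches 24(W), 23(W), 19(W), all W → L
n=27: reaches L-position 25 → W
n=28: reaches L-position 26 → W
n=29: reaches L-position 26 → W
n=30: only reaches 28(W), 27(W), 23(W), all W → L
n=31: only reaches 29(W), 28(W), 24(W), all W → L
n=32: reaches L-position 30 → W
n=33: reaches L-position 31 → W
From 33 Alice can remove 2, leaving 31, reaching an L position.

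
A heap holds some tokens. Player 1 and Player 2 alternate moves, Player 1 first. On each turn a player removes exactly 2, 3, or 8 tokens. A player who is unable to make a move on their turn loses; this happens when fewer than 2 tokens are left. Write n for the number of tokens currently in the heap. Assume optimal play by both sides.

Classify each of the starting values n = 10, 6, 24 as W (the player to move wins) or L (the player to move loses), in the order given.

10: L, 6: L, 24: W

Positions with no move are L. A position that does have a move is losing for the player to move precisely when every available move leads to a winning position for the opponent. Fill in the labels:
n=0: no move → L
n=1: no move → L
n=2: can move to 0, which is L ⇒ W
n=3: can move to 1, which is L ⇒ W
n=4: can move to 1, which is L ⇒ W
n=5: moves to 3(W), 2(W); every one is W ⇒ L
n=6: moves to 4(W), 3(W); every one is W ⇒ L
n=7: can move to 5, which is L ⇒ W
n=8: can move to 6, which is L ⇒ W
n=9: can move to 6, which is L ⇒ W
n=10: moves to 8(W), 7(W), 2(W); every one is W ⇒ L
n=11: moves to 9(W), 8(W), 3(W); every one is W ⇒ L
n=12: can move to 10, which is L ⇒ W
n=13: can move to 11, which is L ⇒ W
n=14: can move to 11, which is L ⇒ W
n=15: moves to 13(W), 12(W), 7(W); every one is W ⇒ L
n=16: moves to 14(W), 13(W), 8(W); every one is W ⇒ L
n=17: can move to 15, which is L ⇒ W
n=18: can move to 16, which is L ⇒ W
n=19: can move to 16, which is L ⇒ W
n=20: moves to 18(W), 17(W), 12(W); every one is W ⇒ L
n=21: moves to 19(W), 18(W), 13(W); every one is W ⇒ L
n=22: can move to 20, which is L ⇒ W
n=23: can move to 21, which is L ⇒ W
n=24: can move to 21, which is L ⇒ W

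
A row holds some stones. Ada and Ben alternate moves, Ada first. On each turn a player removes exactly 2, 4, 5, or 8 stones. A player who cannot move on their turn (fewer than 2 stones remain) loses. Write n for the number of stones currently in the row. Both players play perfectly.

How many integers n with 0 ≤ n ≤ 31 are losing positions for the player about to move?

11

Label each position W (a win for the player to move) or L (a loss). A position with no legal move is L; any other position is W exactly when some move reaches an L, and L when every move reaches a W.
n=0: no move → L
n=1: no move → L
n=2: can move to 0, which is L ⇒ W
n=3: can move to 1, which is L ⇒ W
n=4: can move to 0, which is L ⇒ W
n=5: can move to 1, which is L ⇒ W
n=6: can move to 1, which is L ⇒ W
n=7: moves to 5(W), 3(W), 2(W); every one is W ⇒ L
n=8: can move to 0, which is L ⇒ W
n=9: can move to 7, which is L ⇒ W
n=10: moves to 8(W), 6(W), 5(W), 2(W); every one is W ⇒ L
n=11: can move to 7, which is L ⇒ W
n=12: can move to 10, which is L ⇒ W
n=13: moves to 11(W), 9(W), 8(W), 5(W); every one is W ⇒ L
n=14: can move to 10, which is L ⇒ W
n=15: can move to 13, which is L ⇒ W
n=16: moves to 14(W), 12(W), 11(W), 8(W); every one is W ⇒ L
n=17: can move to 13, which is L ⇒ W
n=18: can move to 16, which is L ⇒ W
n=19: moves to 17(W), 15(W), 14(W), 11(W); every one is W ⇒ L
n=20: can move to 16, which is L ⇒ W
n=21: can move to 19, which is L ⇒ W
n=22: moves to 20(W), 18(W), 17(W), 14(W); every one is W ⇒ L
n=23: can move to 19, which is L ⇒ W
n=24: can move to 22, which is L ⇒ W
n=25: moves to 23(W), 21(W), 20(W), 17(W); every one is W ⇒ L
n=26: can move to 22, which is L ⇒ W
n=27: can move to 25, which is L ⇒ W
n=28: moves to 26(W), 24(W), 23(W), 20(W); every one is W ⇒ L
n=29: can move to 25, which is L ⇒ W
n=30: can move to 28, which is L ⇒ W
n=31: moves to 29(W), 27(W), 26(W), 23(W); every one is W ⇒ L
L entries with 0 ≤ n ≤ 31: n = 0, 1, 7, 10, 13, 16, 19, 22, 25, 28, 31; that makes 11.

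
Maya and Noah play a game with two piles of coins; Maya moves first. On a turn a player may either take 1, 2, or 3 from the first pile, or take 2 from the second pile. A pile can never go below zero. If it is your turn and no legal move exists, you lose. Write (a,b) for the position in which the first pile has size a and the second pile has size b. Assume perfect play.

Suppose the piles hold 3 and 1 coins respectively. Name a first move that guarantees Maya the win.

Move to (0,1).

Positions with no move are L. A position that does have a move is losing for the player to move precisely when every available move leads to a winning position for the opponent. Fill in the labels:
No move ever increases a pile, so every position that can arise here has a ≤ 3 and b ≤ 1; it is enough to label the cells with 0 ≤ a ≤ 3 and 0 ≤ b ≤ 1.
Every move lowers a or b (never raises either), so fill the grid row by row in increasing a, and left to right within a row: each cell's successors are then already labelled.
      b=0  b=1
a=0:    L    L
a=1:    W    W
a=2:    W    W
a=3:    W    W
Cells with no legal move (terminal, hence L): (0,0), (0,1).
Every other cell has at least one move into one of the L cells above, so it is W.
From (3,1), the L positions reachable in one move are: (0,1).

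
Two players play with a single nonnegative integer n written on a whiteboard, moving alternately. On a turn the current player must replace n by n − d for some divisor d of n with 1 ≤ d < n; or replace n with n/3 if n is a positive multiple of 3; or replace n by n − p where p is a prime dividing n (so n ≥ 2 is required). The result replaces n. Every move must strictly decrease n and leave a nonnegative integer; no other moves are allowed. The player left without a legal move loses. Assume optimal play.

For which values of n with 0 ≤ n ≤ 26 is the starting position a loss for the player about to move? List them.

Classify positions by backward induction: terminal positions (no move available) are L. From any other position, the mover wins iff some move reaches an L.
n=0: no move → L
n=1: no move → L
n=2: W (go to 0, an L position)
n=3: W (go to 0, an L position)
n=4: L (options 2(W), 3(W) are all W)
n=5: W (go to 0, an L position)
n=6: W (go to 4, an L position)
n=7: W (go to 0, an L position)
n=8: W (go to 4, an L position)
n=9: L (options 3(W), 6(W), 8(W) are all W)
n=10: W (go to 9, an L position)
n=11: W (go to 0, an L position)
n=12: W (go to 4, an L position)
n=13: W (go to 0, an L position)
n=14: L (options 7(W), 12(W), 13(W) are all W)
n=15: W (go to 14, an L position)
n=16: W (go to 14, an L position)
n=17: W (go to 0, an L position)
n=18: W (go to 9, an L position)
n=19: W (go to 0, an L position)
n=20: L (options 10(W), 15(W), 16(W), 18(W), 19(W) are all W)
n=21: W (go to 14, an L position)
n=22: W (go to 20, an L position)
n=23: W (go to 0, an L position)
n=24: W (go to 20, an L position)
n=25: W (go to 20, an L position)
n=26: L (options 13(W), 24(W), 25(W) are all W)
Reading off the rows marked L gives the requested list; there are 7 such values of n.

0, 1, 4, 9, 14, 20, 26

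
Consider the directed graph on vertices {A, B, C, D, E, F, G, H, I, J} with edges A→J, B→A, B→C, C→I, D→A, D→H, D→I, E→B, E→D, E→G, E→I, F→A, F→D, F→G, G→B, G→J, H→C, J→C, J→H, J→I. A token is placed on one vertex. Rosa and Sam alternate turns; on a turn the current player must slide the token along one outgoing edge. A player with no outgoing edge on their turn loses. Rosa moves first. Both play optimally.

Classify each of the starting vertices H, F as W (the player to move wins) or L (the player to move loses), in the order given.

H: L, F: W

Compute win/loss labels from the base case upward. A position with no move is L. Any other position is W if it can reach an L in one move, else L.
Every edge goes from a vertex to one that appears earlier in the order I, C, H, J, A, D, B, G, E, F, so processing vertices in that order labels each vertex after all of its successors.
I: no outgoing edge → L
C: W (go to I, an L position)
H: L (sole option C(W) is W)
J: W (go to H, an L position)
A: L (sole option J(W) is W)
D: W (go to A, an L position)
B: W (go to A, an L position)
G: L (options B(W), J(W) are all W)
E: W (go to G, an L position)
F: W (go to G, an L position)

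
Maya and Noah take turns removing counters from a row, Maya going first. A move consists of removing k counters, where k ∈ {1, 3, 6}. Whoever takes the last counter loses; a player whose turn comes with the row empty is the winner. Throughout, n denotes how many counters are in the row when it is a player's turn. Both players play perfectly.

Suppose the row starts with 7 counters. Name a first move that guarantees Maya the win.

Remove 6, leaving 1.

Positions with no move are W. A position that does have a move is losing for the player to move precisely when every available move leads to a winning position for the opponent. Fill in the labels:
n=0: no move; the opponent has just taken the last counter and therefore loses → W
n=1: →0(W) only, which is W, so L
n=2: →1(L), so W
n=3: →2(W), 0(W) — all W, so L
n=4: →3(L), so W
n=5: →4(W), 2(W) — all W, so L
n=6: →5(L), so W
n=7: →1(L), so W
From 7, the L positions reachable in one move are: 1.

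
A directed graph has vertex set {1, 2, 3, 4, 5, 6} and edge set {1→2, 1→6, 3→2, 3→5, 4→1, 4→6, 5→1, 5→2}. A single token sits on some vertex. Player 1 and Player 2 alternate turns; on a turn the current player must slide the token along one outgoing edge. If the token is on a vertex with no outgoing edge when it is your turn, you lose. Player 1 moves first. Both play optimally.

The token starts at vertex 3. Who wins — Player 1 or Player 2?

Use the standard recursion: the mover loses at a terminal position; elsewhere, the mover wins exactly when some move hands the opponent an L position.
Every edge goes from a vertex to one that appears earlier in the order 2, 6, 1, 5, 3, 4, so processing vertices in that order labels each vertex after all of its successors.
2: no outgoing edge → L
6: no outgoing edge → L
1: W (go to 6, an L position)
5: W (go to 2, an L position)
3: W (go to 2, an L position)
4: W (go to 6, an L position)
The starting position 3 is W: Player 1 should move to 2, handing over an L position.

Player 1 wins.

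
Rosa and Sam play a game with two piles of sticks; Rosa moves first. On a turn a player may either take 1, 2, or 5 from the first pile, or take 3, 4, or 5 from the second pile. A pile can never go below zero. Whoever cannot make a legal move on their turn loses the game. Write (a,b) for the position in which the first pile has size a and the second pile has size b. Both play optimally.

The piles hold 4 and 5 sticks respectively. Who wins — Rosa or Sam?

Sam wins.

Build the W/L table. Terminal = L. A non-terminal position is W if it has a move to some L; otherwise it is L.
No move ever increases a pile, so every position that can arise here has a ≤ 4 and b ≤ 5; it is enough to label the cells with 0 ≤ a ≤ 4 and 0 ≤ b ≤ 5.
Every move lowers a or b (never raises either), so fill the grid row by row in increasing a, and left to right within a row: each cell's successors are then already labelled.
      b=0  b=1  b=2  b=3  b=4  b=5
a=0:    L    L    L    W    W    W
a=1:    W    W    W    L    L    L
a=2:    W    W    W    W    W    W
a=3:    L    L    L    W    W    W
a=4:    W    W    W    L    L    L
Cells with no legal move (terminal, hence L): (0,0), (0,1), (0,2).
The remaining L cells, each justified by listing all of its moves:
(1,3): moves to (0,3)(W), (1,0)(W); every one is W ⇒ L
(1,4): moves to (0,4)(W), (1,1)(W), (1,0)(W); every one is W ⇒ L
(1,5): moves to (0,5)(W), (1,2)(W), (1,1)(W), (1,0)(W); every one is W ⇒ L
(3,0): moves to (2,0)(W), (1,0)(W); every one is W ⇒ L
(3,1): moves to (2,1)(W), (1,1)(W); every one is W ⇒ L
(3,2): moves to (2,2)(W), (1,2)(W); every one is W ⇒ L
(4,3): moves to (3,3)(W), (2,3)(W), (4,0)(W); every one is W ⇒ L
(4,4): moves to (3,4)(W), (2,4)(W), (4,1)(W), (4,0)(W); every one is W ⇒ L
(4,5): moves to (3,5)(W), (2,5)(W), (4,2)(W), (4,1)(W), (4,0)(W); every one is W ⇒ L
Every other cell has at least one move into one of the L cells above, so it is W.
Every move from (4,5) reaches a W position, so the mover loses.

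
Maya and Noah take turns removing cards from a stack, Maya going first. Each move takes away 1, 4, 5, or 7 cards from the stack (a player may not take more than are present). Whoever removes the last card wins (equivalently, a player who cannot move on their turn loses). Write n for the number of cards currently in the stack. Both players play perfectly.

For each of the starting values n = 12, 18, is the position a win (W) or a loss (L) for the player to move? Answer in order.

12: W, 18: L

Use the standard recursion: the mover loses at a terminal position; elsewhere, the mover wins exactly when some move hands the opponent an L position.
n=0: no move → L
n=1: →0(L), so W
n=2: →1(W) only, which is W, so L
n=3: →2(L), so W
n=4: →0(L), so W
n=5: →0(L), so W
n=6: →2(L), so W
n=7: →2(L), so W
n=8: →7(W), 4(W), 3(W), 1(W) — all W, so L
n=9: →8(L), so W
n=10: →9(W), 6(W), 5(W), 3(W) — all W, so L
n=11: →10(L), so W
n=12: →8(L), so W
n=13: →8(L), so W
n=14: →10(L), so W
n=15: →10(L), so W
n=16: →15(W), 12(W), 11(W), 9(W) — all W, so L
n=17: →16(L), so W
n=18: →17(W), 14(W), 13(W), 11(W) — all W, so L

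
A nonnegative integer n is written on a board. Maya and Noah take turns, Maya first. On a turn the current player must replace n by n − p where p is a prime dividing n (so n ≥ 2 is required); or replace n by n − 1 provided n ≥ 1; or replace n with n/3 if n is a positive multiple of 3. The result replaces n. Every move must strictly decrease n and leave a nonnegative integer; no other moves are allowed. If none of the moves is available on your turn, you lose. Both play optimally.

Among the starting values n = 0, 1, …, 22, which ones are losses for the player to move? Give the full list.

0, 4, 8, 14, 18, 22

Work bottom-up. With no move the player to move loses. Otherwise the position is W if at least one move leads to an L position for the opponent, and L if every move leads to a W.
n=0: no move → L
n=1: reaches L-position 0 → W
n=2: reaches L-position 0 → W
n=3: reaches L-position 0 → W
n=4: only reaches 2(W), 3(W), all W → L
n=5: reaches L-position 0 → W
n=6: reaches L-position 4 → W
n=7: reaches L-position 0 → W
n=8: only reaches 6(W), 7(W), all W → L
n=9: reaches L-position 8 → W
n=10: reaches L-position 8 → W
n=11: reaches L-position 0 → W
n=12: reaches L-position 4 → W
n=13: reaches L-position 0 → W
n=14: only reaches 7(W), 12(W), 13(W), all W → L
n=15: reaches L-position 14 → W
n=16: reaches L-position 14 → W
n=17: reaches L-position 0 → W
n=18: only reaches 6(W), 15(W), 16(W), 17(W), all W → L
n=19: reaches L-position 0 → W
n=20: reaches L-position 18 → W
n=21: reaches L-position 14 → W
n=22: only reaches 11(W), 20(W), 21(W), all W → L
The losing starting values of n are exactly the entries labelled L in this table (6 of them).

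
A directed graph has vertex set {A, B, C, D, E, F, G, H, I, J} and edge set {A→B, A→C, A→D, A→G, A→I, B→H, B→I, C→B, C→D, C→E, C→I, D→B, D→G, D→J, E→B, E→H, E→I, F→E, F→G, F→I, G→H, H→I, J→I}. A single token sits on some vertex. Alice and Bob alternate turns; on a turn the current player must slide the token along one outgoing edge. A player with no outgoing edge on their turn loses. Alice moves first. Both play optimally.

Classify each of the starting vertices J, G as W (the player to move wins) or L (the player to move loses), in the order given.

Classify positions by backward induction: terminal positions (no move available) are L. From any other position, the mover wins iff some move reaches an L.
Every edge goes from a vertex to one that appears earlier in the order I, J, H, G, B, E, D, C, F, A, so processing vertices in that order labels each vertex after all of its successors.
I: no outgoing edge → L
J: →I(L), so W
H: →I(L), so W
G: →H(W) only, which is W, so L
B: →I(L), so W
E: →I(L), so W
D: →G(L), so W
C: →I(L), so W
F: →G(L), so W
A: →G(L), so W

J: W, G: L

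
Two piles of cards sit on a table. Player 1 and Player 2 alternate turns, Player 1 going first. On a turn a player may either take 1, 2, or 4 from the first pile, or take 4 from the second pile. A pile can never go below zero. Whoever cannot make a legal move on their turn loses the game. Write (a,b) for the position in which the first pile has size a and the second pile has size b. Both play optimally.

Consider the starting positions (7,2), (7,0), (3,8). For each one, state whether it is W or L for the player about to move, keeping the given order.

(7,2): W, (7,0): W, (3,8): L

Positions with no move are L. A position that does have a move is losing for the player to move precisely when every available move leads to a winning position for the opponent. Fill in the labels:
No move ever increases a pile, so every position that can arise here has a ≤ 7 and b ≤ 8; it is enough to label the cells with 0 ≤ a ≤ 7 and 0 ≤ b ≤ 8.
Every move lowers a or b (never raises either), so fill the grid row by row in increasing a, and left to right within a row: each cell's successors are then already labelled.
      b=0  b=1  b=2  b=3  b=4  b=5  b=6  b=7  b=8
a=0:    L    L    L    L    W    W    W    W    L
a=1:    W    W    W    W    L    L    L    L    W
a=2:    W    W    W    W    W    W    W    W    W
a=3:    L    L    L    L    W    W    W    W    L
a=4:    W    W    W    W    L    L    L    L    W
a=5:    W    W    W    W    W    W    W    W    W
a=6:    L    L    L    L    W    W    W    W    L
a=7:    W    W    W    W    L    L    L    L    W
Cells with no legal move (terminal, hence L): (0,0), (0,1), (0,2), (0,3).
The remaining L cells, each justified by listing all of its moves:
(0,8): →(0,4)(W) only, which is W, so L
(1,4): →(0,4)(W), (1,0)(W) — all W, so L
(1,5): →(0,5)(W), (1,1)(W) — all W, so L
(1,6): →(0,6)(W), (1,2)(W) — all W, so L
(1,7): →(0,7)(W), (1,3)(W) — all W, so L
(3,0): →(2,0)(W), (1,0)(W) — all W, so L
(3,1): →(2,1)(W), (1,1)(W) — all W, so L
(3,2): →(2,2)(W), (1,2)(W) — all W, so L
(3,3): →(2,3)(W), (1,3)(W) — all W, so L
(3,8): →(2,8)(W), (1,8)(W), (3,4)(W) — all W, so L
(4,4): →(3,4)(W), (2,4)(W), (0,4)(W), (4,0)(W) — all W, so L
(4,5): →(3,5)(W), (2,5)(W), (0,5)(W), (4,1)(W) — all W, so L
(4,6): →(3,6)(W), (2,6)(W), (0,6)(W), (4,2)(W) — all W, so L
(4,7): →(3,7)(W), (2,7)(W), (0,7)(W), (4,3)(W) — all W, so L
(6,0): →(5,0)(W), (4,0)(W), (2,0)(W) — all W, so L
(6,1): →(5,1)(W), (4,1)(W), (2,1)(W) — all W, so L
(6,2): →(5,2)(W), (4,2)(W), (2,2)(W) — all W, so L
(6,3): →(5,3)(W), (4,3)(W), (2,3)(W) — all W, so L
(6,8): →(5,8)(W), (4,8)(W), (2,8)(W), (6,4)(W) — all W, so L
(7,4): →(6,4)(W), (5,4)(W), (3,4)(W), (7,0)(W) — all W, so L
(7,5): →(6,5)(W), (5,5)(W), (3,5)(W), (7,1)(W) — all W, so L
(7,6): →(6,6)(W), (5,6)(W), (3,6)(W), (7,2)(W) — all W, so L
(7,7): →(6,7)(W), (5,7)(W), (3,7)(W), (7,3)(W) — all W, so L
Every other cell has at least one move into one of the L cells above, so it is W.
(7,2): the move to (6,2) reaches an L cell, so W
(7,0): the move to (6,0) reaches an L cell, so W
(3,8): one of the L cells justified above, so L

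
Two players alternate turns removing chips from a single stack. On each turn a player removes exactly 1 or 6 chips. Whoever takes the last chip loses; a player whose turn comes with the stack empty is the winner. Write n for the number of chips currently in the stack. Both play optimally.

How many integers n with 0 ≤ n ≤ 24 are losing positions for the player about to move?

11

Compute win/loss labels from the base case upward. A position with no move is W. Any other position is W if it can reach an L in one move, else L.
n=0: no move; the opponent has just taken the last chip and therefore loses → W
n=1: →0(W) only, which is W, so L
n=2: →1(L), so W
n=3: →2(W) only, which is W, so L
n=4: →3(L), so W
n=5: →4(W) only, which is W, so L
n=6: →5(L), so W
n=7: →1(L), so W
n=8: →7(W), 2(W) — all W, so L
n=9: →8(L), so W
n=10: →9(W), 4(W) — all W, so L
n=11: →10(L), so W
n=12: →11(W), 6(W) — all W, so L
n=13: →12(L), so W
n=14: →8(L), so W
n=15: →14(W), 9(W) — all W, so L
n=16: →15(L), so W
n=17: →16(W), 11(W) — all W, so L
n=18: →17(L), so W
n=19: →18(W), 13(W) — all W, so L
n=20: →19(L), so W
n=21: →15(L), so W
n=22: →21(W), 16(W) — all W, so L
n=23: →22(L), so W
n=24: →23(W), 18(W) — all W, so L
L entries with 0 ≤ n ≤ 24: n = 1, 3, 5, 8, 10, 12, 15, 17, 19, 22, 24; that makes 11.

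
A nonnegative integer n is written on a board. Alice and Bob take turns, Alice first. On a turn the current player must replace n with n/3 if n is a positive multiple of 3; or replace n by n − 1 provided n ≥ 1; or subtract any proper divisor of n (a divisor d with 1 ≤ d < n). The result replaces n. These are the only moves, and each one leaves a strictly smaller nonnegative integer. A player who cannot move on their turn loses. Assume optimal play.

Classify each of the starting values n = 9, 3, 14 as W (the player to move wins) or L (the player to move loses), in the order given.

9: L, 3: W, 14: W

Classify positions by backward induction: terminal positions (no move available) are L. From any other position, the mover wins iff some move reaches an L.
n=0: no move → L
n=1: can move to 0, which is L ⇒ W
n=2: the only move is to 1(W), a W ⇒ L
n=3: can move to 2, which is L ⇒ W
n=4: can move to 2, which is L ⇒ W
n=5: the only move is to 4(W), a W ⇒ L
n=6: can move to 2, which is L ⇒ W
n=7: the only move is to 6(W), a W ⇒ L
n=8: can move to 7, which is L ⇒ W
n=9: moves to 3(W), 6(W), 8(W); every one is W ⇒ L
n=10: can move to 5, which is L ⇒ W
n=11: the only move is to 10(W), a W ⇒ L
n=12: can move to 9, which is L ⇒ W
n=13: the only move is to 12(W), a W ⇒ L
n=14: can move to 7, which is L ⇒ W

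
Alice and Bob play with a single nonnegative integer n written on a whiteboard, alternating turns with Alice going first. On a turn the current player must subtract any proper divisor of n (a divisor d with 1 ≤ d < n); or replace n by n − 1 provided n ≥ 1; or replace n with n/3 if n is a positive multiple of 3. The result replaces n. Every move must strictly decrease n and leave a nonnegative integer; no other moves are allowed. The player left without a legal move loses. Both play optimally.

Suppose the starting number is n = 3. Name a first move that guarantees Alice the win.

Move to 2.

Label each position W (a win for the player to move) or L (a loss). A position with no legal move is L; any other position is W exactly when some move reaches an L, and L when every move reaches a W.
n=0: no move → L
n=1: can move to 0, which is L ⇒ W
n=2: the only move is to 1(W), a W ⇒ L
n=3: can move to 2, which is L ⇒ W
From 3, the L positions reachable in one move are: 2.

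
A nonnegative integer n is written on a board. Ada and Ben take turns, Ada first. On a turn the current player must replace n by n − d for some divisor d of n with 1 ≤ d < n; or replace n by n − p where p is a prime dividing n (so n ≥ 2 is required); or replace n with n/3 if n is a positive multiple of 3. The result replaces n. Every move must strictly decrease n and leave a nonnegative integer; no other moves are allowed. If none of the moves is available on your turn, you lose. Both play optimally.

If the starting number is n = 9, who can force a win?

Ben wins.

Work bottom-up. With no move the player to move loses. Otherwise the position is W if at least one move leads to an L position for the opponent, and L if every move leads to a W.
n=0: no move → L
n=1: no move → L
n=2: reaches L-position 0 → W
n=3: reaches L-position 0 → W
n=4: only reaches 2(W), 3(W), all W → L
n=5: reaches L-position 0 → W
n=6: reaches L-position 4 → W
n=7: reaches L-position 0 → W
n=8: reaches L-position 4 → W
n=9: only reaches 3(W), 6(W), 8(W), all W → L
Every move from 9 reaches a W position, so the mover loses.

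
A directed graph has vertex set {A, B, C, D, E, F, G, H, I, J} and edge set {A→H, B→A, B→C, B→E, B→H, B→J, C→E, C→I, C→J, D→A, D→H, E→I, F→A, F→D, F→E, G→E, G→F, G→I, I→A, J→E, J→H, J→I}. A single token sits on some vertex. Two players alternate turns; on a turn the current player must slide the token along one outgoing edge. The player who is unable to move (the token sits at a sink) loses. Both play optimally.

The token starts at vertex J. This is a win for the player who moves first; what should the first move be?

Label each position W (a win for the player to move) or L (a loss). A position with no legal move is L; any other position is W exactly when some move reaches an L, and L when every move reaches a W.
Every edge goes from a vertex to one that appears earlier in the order H, A, I, E, J, D, F, C, B, G, so processing vertices in that order labels each vertex after all of its successors.
H: no outgoing edge → L
A: can move to H, which is L ⇒ W
I: the only move is to A(W), a W ⇒ L
E: can move to I, which is L ⇒ W
J: can move to I, which is L ⇒ W
D: can move to H, which is L ⇒ W
F: moves to D(W), E(W), A(W); every one is W ⇒ L
C: can move to I, which is L ⇒ W
B: can move to H, which is L ⇒ W
G: can move to F, which is L ⇒ W
From J, the L positions reachable in one move are: I, H. Any move reaching one of these is winning.

Move to I.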